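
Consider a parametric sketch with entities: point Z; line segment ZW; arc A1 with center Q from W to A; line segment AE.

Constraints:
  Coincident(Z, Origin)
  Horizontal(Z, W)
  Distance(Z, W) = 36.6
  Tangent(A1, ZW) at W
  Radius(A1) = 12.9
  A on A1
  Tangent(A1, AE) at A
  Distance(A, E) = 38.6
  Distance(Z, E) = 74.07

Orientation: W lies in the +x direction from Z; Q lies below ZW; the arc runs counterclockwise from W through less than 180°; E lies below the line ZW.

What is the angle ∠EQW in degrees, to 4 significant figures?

152.0°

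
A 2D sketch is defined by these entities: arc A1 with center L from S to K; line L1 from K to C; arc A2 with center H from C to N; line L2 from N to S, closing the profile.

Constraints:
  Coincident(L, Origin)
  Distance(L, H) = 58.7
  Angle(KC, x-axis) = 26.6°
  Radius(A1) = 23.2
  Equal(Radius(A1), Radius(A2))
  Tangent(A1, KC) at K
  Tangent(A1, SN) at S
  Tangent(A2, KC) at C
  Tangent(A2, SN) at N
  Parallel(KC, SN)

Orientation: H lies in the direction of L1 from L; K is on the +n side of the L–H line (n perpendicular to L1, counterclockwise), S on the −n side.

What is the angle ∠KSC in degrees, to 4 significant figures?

51.68°

Tangency of A1 to both parallel lines with radius 23.2 puts K and S at L ± 23.2·n: K = (-10.39, 20.74), S = (10.39, -20.74). Equal radii place C and N the same way about H: C = H + 23.2·n = (42.10, 47.03), N = H − 23.2·n = (62.87, 5.539). Then cos ∠KSC = SK·SC / (|SK||SC|), giving 51.68°.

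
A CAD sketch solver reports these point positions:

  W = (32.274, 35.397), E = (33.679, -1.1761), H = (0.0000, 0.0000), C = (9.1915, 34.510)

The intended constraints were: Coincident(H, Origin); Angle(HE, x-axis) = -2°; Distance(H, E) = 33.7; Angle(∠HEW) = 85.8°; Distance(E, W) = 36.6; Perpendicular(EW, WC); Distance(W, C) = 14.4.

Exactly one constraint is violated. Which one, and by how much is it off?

Distance(W, C) = 14.4 — off by 8.70.

H = (0.00, 0.00) ✓; HE at -2.000° ✓; |HE| = 33.70 ✓; ∠HEW = 85.80° ✓; |EW| = 36.60 ✓; ∠(EW, WC) = 90.00° ✓; |WC| = 23.10 ✗.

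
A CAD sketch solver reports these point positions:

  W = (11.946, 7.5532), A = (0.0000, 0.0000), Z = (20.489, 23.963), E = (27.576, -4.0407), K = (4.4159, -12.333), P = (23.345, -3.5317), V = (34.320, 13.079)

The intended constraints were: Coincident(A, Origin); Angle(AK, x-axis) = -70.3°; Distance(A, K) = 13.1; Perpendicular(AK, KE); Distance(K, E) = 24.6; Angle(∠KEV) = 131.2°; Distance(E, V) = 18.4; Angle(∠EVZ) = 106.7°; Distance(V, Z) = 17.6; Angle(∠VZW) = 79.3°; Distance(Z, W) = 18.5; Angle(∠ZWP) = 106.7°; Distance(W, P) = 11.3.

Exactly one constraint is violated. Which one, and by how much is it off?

Distance(W, P) = 11.3 — off by 4.60.

A = (0.00, 0.00) ✓; AK at -70.30° ✓; |AK| = 13.10 ✓; ∠(AK, KE) = 90.00° ✓; |KE| = 24.60 ✓; ∠KEV = 131.2° ✓; |EV| = 18.40 ✓; ∠EVZ = 106.7° ✓; |VZ| = 17.60 ✓; ∠VZW = 79.30° ✓; |ZW| = 18.50 ✓; ∠ZWP = 106.7° ✓; |WP| = 15.90 ✗.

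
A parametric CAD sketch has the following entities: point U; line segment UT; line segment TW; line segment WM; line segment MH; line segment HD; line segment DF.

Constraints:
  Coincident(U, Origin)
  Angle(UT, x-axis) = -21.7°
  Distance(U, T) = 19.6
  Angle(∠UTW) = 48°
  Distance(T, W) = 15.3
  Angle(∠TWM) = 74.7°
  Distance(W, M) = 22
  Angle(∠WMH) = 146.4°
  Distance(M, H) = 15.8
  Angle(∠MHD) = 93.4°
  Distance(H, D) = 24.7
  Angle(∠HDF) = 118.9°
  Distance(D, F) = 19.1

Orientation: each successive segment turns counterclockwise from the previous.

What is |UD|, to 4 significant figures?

32.84

U is at the origin; UT runs at -21.7° with length 19.6, so T = (18.21, -7.247). ∠UTW = 48.0° gives TW at 110.3° from the x-axis; with |TW| = 15.3, W = (12.90, 7.103). ∠TWM = 74.7° gives WM at -144.4° from the x-axis; with |WM| = 22.0, M = (-4.985, -5.704). ∠WMH = 146.4° gives MH at -110.8° from the x-axis; with |MH| = 15.8, H = (-10.60, -20.47). ∠MHD = 93.4° gives HD at -24.20° from the x-axis; with |HD| = 24.7, D = (11.93, -30.60). Then |UD| = |D − U| = 32.84.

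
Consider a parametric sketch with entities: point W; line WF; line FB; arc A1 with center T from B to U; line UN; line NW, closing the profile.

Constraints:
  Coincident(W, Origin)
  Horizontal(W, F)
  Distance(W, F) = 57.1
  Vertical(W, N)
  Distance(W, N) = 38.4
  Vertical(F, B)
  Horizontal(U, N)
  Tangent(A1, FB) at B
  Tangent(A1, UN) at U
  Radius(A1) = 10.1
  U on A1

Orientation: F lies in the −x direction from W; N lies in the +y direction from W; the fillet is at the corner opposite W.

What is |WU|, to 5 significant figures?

60.692

W is at the origin; W and F share the same y with |WF| = 57.1 and F on the −x side, so F = (-57.100, 0.0000). W and N share the same x with |WN| = 38.4 and N on the +y side, so N = (0.0000, 38.400). The virtual corner opposite W is at (-57.100, 38.400). Since A1 is tangent to FB there, TB ⟂ FB and tangency of A1 to UN means the radius TU is perpendicular to UN, with radius 10.1, so the center T sits 10.1 in from both sides at T = (-47.000, 28.300). That places the tangent points at B = (-57.100, 28.300) on FB and U = (-47.000, 38.400) on UN. Then |WU| = |U − W| = 60.692.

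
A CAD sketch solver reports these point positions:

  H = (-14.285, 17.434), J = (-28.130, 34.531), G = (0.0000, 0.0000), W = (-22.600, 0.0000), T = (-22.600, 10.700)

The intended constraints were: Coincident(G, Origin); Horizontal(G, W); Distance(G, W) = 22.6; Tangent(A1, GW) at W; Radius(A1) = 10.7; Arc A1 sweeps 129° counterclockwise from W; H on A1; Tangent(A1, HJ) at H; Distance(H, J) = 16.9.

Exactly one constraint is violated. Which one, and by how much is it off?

Distance(H, J) = 16.9 — off by 5.10.

G = (0.00, 0.00) ✓; G.y = 0.00, W.y = 0.00 ✓; |GW| = 22.60 ✓; ∠(TW, WG) = 90.00° ✓; |TW| = 10.70 ✓; bearing(T→H) − bearing(T→W) = 129.0° ✓; |TH| = 10.70 ✓; ∠(TH, HJ) = 90.00° ✓; |HJ| = 22.00 ✗.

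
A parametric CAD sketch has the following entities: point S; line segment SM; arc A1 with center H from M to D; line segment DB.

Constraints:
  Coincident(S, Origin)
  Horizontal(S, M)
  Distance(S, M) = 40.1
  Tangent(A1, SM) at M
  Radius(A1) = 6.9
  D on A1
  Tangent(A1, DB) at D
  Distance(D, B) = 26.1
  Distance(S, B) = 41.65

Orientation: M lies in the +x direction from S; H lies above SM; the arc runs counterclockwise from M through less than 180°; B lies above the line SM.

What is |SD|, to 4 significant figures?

46.68

Checks: |SM| = 40.10 ✓; |HD| = 6.900 ✓; ∠(HD, DB) = 90.00° ✓; |DB| = 26.10 ✓; |SB| = 41.65 ✓.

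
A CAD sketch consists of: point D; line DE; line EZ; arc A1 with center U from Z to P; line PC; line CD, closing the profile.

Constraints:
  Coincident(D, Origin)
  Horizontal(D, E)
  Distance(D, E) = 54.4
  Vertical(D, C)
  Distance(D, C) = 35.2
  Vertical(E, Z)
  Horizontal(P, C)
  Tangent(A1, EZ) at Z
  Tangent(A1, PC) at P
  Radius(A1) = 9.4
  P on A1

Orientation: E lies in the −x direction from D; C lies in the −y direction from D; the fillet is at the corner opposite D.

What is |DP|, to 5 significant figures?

57.132

D is at the origin; D and E share the same y with |DE| = 54.4 and E on the −x side, so E = (-54.400, 0.0000). DC is vertical with |DC| = 35.2 and C on the −y side, so C = (0.0000, -35.200). The virtual corner opposite D is at (-54.400, -35.200). Since A1 is tangent to EZ there, UZ ⟂ EZ and tangency of A1 to PC means the radius UP is perpendicular to PC, with radius 9.4, so the center U sits 9.4 in from both sides at U = (-45.000, -25.800). That places the tangent points at Z = (-54.400, -25.800) on EZ and P = (-45.000, -35.200) on PC. Then |DP| = |P − D| = 57.132.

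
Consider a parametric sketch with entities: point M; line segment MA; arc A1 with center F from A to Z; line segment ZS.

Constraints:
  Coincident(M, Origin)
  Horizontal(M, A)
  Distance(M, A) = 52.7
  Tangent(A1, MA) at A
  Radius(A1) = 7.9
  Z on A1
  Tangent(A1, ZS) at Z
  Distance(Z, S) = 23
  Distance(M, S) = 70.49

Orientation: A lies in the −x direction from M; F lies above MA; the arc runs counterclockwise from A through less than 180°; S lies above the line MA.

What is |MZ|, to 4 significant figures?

49.23

M is at the origin; MA is horizontal with |MA| = 52.7 and A on the −x side, so A = (-52.70, 0.000). The tangent condition forces FA to be normal to MA, so F = A + (0, 7.9) = (-52.70, 7.900). Since FZ ⟂ ZS (tangency), |FS| = √(7.9² + 23.0²) = 24.32 regardless of where Z sits on A1. So S lies on both circle(M, 70.49) and circle(F, 24.32); the above-MA intersection is S = (-64.07, 29.40). Z is the foot of the tangent from S: Z = (-47.29, 13.66).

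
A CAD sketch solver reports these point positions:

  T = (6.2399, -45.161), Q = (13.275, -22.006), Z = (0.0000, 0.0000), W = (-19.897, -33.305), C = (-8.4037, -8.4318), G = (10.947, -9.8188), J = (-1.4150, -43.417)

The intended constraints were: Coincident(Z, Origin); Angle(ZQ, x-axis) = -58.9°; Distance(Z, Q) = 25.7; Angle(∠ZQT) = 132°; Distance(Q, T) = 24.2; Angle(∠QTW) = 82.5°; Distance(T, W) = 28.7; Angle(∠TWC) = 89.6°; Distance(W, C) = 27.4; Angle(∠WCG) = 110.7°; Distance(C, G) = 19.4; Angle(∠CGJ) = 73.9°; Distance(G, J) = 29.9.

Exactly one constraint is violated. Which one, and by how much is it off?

Distance(G, J) = 29.9 — off by 5.90.

Z = (0.00, 0.00) ✓; ZQ at -58.90° ✓; |ZQ| = 25.70 ✓; ∠ZQT = 132.0° ✓; |QT| = 24.20 ✓; ∠QTW = 82.50° ✓; |TW| = 28.70 ✓; ∠TWC = 89.60° ✓; |WC| = 27.40 ✓; ∠WCG = 110.7° ✓; |CG| = 19.40 ✓; ∠CGJ = 73.90° ✓; |GJ| = 35.80 ✗.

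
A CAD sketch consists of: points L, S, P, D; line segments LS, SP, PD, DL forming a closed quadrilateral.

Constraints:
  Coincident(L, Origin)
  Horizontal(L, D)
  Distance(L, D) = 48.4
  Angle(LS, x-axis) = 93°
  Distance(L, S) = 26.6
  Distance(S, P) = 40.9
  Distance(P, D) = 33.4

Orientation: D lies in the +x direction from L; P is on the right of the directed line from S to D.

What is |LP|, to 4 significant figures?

19.46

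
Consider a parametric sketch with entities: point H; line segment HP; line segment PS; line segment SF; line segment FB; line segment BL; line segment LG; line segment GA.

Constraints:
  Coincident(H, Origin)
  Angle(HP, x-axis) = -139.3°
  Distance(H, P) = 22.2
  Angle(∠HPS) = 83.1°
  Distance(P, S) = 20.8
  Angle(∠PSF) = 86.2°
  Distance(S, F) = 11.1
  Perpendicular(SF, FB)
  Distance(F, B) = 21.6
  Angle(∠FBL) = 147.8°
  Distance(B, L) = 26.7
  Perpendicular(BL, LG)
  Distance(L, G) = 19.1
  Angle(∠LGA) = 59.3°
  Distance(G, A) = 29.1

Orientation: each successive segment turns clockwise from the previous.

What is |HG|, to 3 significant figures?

45.9

H is at the origin; HP runs at -139.3° with length 22.2, so P = (-16.8, -14.5). ∠HPS = 83.1° gives PS at 124° from the x-axis; with |PS| = 20.8, S = (-28.4, 2.81). ∠PSF = 86.2° gives SF at 30.0° from the x-axis; with |SF| = 11.1, F = (-18.8, 8.36). SF is perpendicular to FB, so FB runs at -60.0°; with |FB| = 21.6, B = (-7.99, -10.3). ∠FBL = 147.8° gives BL at -92.2° from the x-axis; with |BL| = 26.7, L = (-9.01, -37.0). The perpendicularity gives LG at right angles to BL, so LG runs at 178°; with |LG| = 19.1, G = (-28.1, -36.3). Then |HG| = |G − H| = 45.9.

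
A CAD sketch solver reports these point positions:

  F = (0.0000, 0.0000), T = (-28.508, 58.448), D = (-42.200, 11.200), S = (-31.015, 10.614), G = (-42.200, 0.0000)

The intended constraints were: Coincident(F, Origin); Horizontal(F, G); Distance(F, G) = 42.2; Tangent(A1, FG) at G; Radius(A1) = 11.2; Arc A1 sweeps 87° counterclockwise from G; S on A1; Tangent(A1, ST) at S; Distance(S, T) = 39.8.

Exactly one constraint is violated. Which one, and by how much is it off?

Distance(S, T) = 39.8 — off by 8.10.

F = (0.00, 0.00) ✓; F.y = 0.00, G.y = 0.00 ✓; |FG| = 42.20 ✓; ∠(DG, GF) = 90.00° ✓; |DG| = 11.20 ✓; bearing(D→S) − bearing(D→G) = 87.00° ✓; |DS| = 11.20 ✓; ∠(DS, ST) = 90.00° ✓; |ST| = 47.90 ✗.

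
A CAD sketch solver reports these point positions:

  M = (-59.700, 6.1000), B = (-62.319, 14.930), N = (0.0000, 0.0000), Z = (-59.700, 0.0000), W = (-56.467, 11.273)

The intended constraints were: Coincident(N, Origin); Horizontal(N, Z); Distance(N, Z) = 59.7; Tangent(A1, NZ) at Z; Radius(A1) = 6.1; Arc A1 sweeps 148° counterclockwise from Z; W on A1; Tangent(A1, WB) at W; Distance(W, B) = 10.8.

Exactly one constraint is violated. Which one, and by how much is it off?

Distance(W, B) = 10.8 — off by 3.90.

N = (0.00, 0.00) ✓; N.y = 0.00, Z.y = 0.00 ✓; |NZ| = 59.70 ✓; ∠(MZ, ZN) = 90.00° ✓; |MZ| = 6.100 ✓; bearing(M→W) − bearing(M→Z) = 148.0° ✓; |MW| = 6.100 ✓; ∠(MW, WB) = 90.00° ✓; |WB| = 6.901 ✗.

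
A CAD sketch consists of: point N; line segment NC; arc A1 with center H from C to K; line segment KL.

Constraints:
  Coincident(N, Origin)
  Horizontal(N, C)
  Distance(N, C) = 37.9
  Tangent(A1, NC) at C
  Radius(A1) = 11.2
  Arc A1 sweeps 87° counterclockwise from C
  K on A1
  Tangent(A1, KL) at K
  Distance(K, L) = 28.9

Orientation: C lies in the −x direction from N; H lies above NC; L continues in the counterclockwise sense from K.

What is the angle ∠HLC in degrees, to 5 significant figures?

6.3528°

N is at the origin; NC is horizontal with |NC| = 37.9 and C on the −x side, so C = (-37.900, 0.0000). The tangent condition forces HC to be normal to NC, so H = C + (0, 11.2) = (-37.900, 11.200). On A1, C sits at bearing -90° from H; an 87° counterclockwise sweep puts K at bearing -3°, so K = H + 11.2·(cos -3°, sin -3°) = (-26.715, 10.614). Since A1 is tangent to KL there, HK ⟂ KL, so KL runs along (−sin -3°, cos -3°); with |KL| = 28.9, L = (-25.203, 39.474). Then cos ∠HLC = LH·LC / (|LH||LC|), giving 6.3528°.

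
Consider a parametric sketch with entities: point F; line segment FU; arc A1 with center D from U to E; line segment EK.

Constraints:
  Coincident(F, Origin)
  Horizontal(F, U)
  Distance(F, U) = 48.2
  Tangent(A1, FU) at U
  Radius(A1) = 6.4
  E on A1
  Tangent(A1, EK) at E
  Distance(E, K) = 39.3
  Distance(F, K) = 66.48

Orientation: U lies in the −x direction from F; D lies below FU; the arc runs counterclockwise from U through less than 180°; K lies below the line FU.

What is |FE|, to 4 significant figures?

55.02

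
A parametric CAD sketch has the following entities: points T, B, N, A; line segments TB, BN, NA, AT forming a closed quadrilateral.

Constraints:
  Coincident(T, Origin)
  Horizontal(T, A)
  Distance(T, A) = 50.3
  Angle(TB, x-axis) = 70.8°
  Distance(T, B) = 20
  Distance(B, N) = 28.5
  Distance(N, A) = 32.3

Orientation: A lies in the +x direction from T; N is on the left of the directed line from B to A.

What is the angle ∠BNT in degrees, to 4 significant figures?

21.43°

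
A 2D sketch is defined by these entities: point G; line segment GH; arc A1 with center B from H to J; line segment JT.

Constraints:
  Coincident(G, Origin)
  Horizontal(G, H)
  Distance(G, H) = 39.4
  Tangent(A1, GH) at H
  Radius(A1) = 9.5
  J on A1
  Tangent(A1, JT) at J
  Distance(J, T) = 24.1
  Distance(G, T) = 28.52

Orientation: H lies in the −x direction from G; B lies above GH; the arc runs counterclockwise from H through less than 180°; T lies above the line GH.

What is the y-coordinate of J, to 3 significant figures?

3.70

Checks: ∠(BH, HG) = 90.00° ✓; |BJ| = 9.500 ✓; ∠(BJ, JT) = 90.00° ✓; |JT| = 24.10 ✓; |GT| = 28.52 ✓.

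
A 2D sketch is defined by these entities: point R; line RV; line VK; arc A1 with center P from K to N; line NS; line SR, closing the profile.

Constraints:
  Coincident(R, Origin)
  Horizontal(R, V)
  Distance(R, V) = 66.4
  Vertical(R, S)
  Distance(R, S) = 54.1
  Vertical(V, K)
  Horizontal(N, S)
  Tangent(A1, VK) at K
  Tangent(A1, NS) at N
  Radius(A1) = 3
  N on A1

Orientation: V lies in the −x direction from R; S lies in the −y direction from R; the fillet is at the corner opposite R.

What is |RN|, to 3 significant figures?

83.3

R is at the origin; RV is horizontal with |RV| = 66.4 and V on the −x side, so V = (-66.4, 0.00). R and S share the same x with |RS| = 54.1 and S on the −y side, so S = (0.00, -54.1). The virtual corner opposite R is at (-66.4, -54.1). A1 meets VK tangentially, so PK is at right angles to VK and tangency of A1 to NS means the radius PN is perpendicular to NS, with radius 3.0, so the center P sits 3.0 in from both sides at P = (-63.4, -51.1). That places the tangent points at K = (-66.4, -51.1) on VK and N = (-63.4, -54.1) on NS. Then |RN| = |N − R| = 83.3.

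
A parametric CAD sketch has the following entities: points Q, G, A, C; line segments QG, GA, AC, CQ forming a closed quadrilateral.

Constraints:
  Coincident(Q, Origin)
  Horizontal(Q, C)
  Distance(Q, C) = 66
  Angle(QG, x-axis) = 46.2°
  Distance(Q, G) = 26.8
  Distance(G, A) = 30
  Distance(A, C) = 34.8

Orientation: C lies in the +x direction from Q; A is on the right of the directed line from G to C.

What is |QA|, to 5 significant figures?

32.870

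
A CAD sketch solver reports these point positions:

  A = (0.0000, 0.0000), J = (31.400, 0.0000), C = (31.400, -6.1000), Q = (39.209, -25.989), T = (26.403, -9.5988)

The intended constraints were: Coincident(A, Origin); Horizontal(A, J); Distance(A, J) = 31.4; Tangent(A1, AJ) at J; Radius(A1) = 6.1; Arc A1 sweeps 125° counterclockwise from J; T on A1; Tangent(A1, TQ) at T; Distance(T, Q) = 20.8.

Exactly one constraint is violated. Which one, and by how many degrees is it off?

Tangent(A1, TQ) at T — off by 3.00°.

A = (0.00, 0.00) ✓; A.y = 0.00, J.y = 0.00 ✓; |AJ| = 31.40 ✓; ∠(CJ, JA) = 90.00° ✓; |CJ| = 6.100 ✓; bearing(C→T) − bearing(C→J) = 125.0° ✓; |CT| = 6.100 ✓; ∠(CT, TQ) = 87.00° ✗; |TQ| = 20.80 ✓.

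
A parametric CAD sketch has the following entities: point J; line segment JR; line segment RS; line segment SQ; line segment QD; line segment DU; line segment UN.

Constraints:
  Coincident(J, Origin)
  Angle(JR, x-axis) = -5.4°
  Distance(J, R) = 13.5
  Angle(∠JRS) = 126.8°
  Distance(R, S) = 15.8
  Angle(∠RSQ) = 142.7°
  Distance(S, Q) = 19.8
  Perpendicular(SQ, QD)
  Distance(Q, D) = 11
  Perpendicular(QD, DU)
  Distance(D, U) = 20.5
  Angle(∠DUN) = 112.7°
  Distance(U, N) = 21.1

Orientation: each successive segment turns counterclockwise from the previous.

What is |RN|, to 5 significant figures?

18.421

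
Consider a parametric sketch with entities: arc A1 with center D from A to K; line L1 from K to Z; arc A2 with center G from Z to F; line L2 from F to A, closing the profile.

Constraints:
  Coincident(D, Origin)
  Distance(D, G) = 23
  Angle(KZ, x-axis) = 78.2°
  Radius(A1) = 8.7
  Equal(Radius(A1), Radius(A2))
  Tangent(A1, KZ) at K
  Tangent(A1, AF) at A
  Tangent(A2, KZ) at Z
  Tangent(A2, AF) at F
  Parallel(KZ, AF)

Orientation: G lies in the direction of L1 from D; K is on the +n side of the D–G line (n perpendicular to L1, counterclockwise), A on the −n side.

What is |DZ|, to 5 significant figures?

24.590

The slot axis is L1's direction at 78.2°, so u = (cos 78.2°, sin 78.2°) = (0.20450, 0.97887) and n = (−sin 78.2°, cos 78.2°) = (-0.97887, 0.20450). D is at the origin and G lies 23.0 along u from D, so G = 23.0·u = (4.7034, 22.514). Tangency of A1 to both parallel lines with radius 8.7 puts K and A at D ± 8.7·n: K = (-8.5161, 1.7791), A = (8.5161, -1.7791). Equal radii place Z and F the same way about G: Z = G + 8.7·n = (-3.8127, 24.293), F = G − 8.7·n = (13.220, 20.735). Then |DZ| = |Z − D| = 24.590.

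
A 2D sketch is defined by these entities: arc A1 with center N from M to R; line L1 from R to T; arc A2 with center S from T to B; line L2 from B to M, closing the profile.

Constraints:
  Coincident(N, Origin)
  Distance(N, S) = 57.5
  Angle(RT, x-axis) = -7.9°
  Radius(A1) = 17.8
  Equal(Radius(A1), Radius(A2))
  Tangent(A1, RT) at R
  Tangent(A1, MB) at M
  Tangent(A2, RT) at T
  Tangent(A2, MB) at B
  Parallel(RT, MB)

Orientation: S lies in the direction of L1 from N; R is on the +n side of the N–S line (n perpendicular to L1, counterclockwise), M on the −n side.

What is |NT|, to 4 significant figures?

60.19

The slot axis is L1's direction at -7.9°, so u = (cos -7.9°, sin -7.9°) = (0.9905, -0.1374) and n = (−sin -7.9°, cos -7.9°) = (0.1374, 0.9905). N is at the origin and S lies 57.5 along u from N, so S = 57.5·u = (56.95, -7.903). Tangency of A1 to both parallel lines with radius 17.8 puts R and M at N ± 17.8·n: R = (2.447, 17.63), M = (-2.447, -17.63). Equal radii place T and B the same way about S: T = S + 17.8·n = (59.40, 9.728), B = S − 17.8·n = (54.51, -25.53). Then |NT| = |T − N| = 60.19.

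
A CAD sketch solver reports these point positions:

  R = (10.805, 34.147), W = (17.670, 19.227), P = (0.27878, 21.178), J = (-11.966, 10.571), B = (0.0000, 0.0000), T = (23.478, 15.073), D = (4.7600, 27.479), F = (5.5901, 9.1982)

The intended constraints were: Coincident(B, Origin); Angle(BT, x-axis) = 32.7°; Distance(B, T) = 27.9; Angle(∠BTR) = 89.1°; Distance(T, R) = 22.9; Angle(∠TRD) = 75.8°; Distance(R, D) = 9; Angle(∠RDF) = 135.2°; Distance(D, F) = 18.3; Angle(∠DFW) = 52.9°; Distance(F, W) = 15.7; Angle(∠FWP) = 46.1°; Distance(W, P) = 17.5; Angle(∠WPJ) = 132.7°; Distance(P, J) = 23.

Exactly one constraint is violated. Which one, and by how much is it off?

Distance(P, J) = 23 — off by 6.80.

B = (0.00, 0.00) ✓; BT at 32.70° ✓; |BT| = 27.90 ✓; ∠BTR = 89.10° ✓; |TR| = 22.90 ✓; ∠TRD = 75.80° ✓; |RD| = 9.000 ✓; ∠RDF = 135.2° ✓; |DF| = 18.30 ✓; ∠DFW = 52.90° ✓; |FW| = 15.70 ✓; ∠FWP = 46.10° ✓; |WP| = 17.50 ✓; ∠WPJ = 132.7° ✓; |PJ| = 16.20 ✗.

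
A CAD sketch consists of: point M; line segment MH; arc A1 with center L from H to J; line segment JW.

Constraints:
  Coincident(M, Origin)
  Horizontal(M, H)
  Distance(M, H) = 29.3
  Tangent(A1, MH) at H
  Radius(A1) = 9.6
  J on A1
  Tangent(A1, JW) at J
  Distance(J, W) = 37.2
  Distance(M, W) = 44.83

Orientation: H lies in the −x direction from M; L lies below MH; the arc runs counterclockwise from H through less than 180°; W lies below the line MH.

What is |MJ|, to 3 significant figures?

39.8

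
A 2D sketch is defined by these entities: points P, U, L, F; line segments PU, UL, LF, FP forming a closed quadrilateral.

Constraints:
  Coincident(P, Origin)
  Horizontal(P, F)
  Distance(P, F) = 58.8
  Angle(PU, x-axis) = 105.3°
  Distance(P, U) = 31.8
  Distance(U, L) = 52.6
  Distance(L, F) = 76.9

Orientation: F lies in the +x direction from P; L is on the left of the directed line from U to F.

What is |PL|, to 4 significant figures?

74.79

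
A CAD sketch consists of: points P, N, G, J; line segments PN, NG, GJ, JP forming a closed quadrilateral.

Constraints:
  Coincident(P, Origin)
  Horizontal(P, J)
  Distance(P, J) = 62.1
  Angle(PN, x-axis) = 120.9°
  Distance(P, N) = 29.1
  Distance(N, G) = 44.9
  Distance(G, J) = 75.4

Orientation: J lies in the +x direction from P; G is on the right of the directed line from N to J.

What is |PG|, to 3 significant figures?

22.4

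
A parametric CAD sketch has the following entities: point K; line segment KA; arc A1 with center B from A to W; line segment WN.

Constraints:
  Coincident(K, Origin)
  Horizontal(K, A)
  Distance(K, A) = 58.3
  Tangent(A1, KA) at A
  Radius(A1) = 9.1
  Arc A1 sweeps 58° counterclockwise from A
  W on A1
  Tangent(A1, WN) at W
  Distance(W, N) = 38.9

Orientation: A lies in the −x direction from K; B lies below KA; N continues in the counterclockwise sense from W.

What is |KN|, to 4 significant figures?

94.31

On A1, A sits at bearing 90° from B; a 58° counterclockwise sweep puts W at bearing 148°, so W = B + 9.1·(cos 148°, sin 148°) = (-66.02, -4.278). A1 meets WN tangentially, so BW is at right angles to WN, so WN runs along (−sin 148°, cos 148°); with |WN| = 38.9, N = (-86.63, -37.27). Then |KN| = |N − K| = 94.31.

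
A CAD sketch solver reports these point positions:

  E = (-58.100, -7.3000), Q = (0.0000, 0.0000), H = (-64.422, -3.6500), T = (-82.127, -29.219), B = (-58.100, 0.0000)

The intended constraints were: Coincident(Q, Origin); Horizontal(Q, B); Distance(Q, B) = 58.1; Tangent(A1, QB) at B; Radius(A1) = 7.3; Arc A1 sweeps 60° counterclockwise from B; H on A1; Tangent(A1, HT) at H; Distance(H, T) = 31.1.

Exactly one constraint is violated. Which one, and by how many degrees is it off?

Tangent(A1, HT) at H — off by 4.70°.

Q = (0.00, 0.00) ✓; Q.y = 0.00, B.y = 0.00 ✓; |QB| = 58.10 ✓; ∠(EB, BQ) = 90.00° ✓; |EB| = 7.300 ✓; bearing(E→H) − bearing(E→B) = 60.00° ✓; |EH| = 7.300 ✓; ∠(EH, HT) = 94.70° ✗; |HT| = 31.10 ✓.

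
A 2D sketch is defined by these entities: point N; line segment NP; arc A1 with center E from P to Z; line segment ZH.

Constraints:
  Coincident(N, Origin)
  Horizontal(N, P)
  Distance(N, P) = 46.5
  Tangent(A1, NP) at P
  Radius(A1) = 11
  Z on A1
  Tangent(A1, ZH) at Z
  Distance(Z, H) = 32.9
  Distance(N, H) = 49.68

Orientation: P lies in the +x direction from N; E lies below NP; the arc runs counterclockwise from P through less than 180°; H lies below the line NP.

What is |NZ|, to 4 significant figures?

36.78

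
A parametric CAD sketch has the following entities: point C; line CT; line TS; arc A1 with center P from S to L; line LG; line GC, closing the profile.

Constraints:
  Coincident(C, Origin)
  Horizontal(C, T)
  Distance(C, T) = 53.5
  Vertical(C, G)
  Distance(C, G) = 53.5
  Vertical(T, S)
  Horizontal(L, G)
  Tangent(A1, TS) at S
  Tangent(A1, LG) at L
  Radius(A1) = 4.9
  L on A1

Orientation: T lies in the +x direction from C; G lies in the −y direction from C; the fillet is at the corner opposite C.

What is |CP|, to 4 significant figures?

68.73

C is at the origin; C and T share the same y with |CT| = 53.5 and T on the +x side, so T = (53.50, 0.000). C and G share the same x with |CG| = 53.5 and G on the −y side, so G = (0.000, -53.50). The virtual corner opposite C is at (53.50, -53.50). Since A1 is tangent to TS there, PS ⟂ TS and since A1 is tangent to LG there, PL ⟂ LG, with radius 4.9, so the center P sits 4.9 in from both sides at P = (48.60, -48.60). Then |CP| = |P − C| = 68.73.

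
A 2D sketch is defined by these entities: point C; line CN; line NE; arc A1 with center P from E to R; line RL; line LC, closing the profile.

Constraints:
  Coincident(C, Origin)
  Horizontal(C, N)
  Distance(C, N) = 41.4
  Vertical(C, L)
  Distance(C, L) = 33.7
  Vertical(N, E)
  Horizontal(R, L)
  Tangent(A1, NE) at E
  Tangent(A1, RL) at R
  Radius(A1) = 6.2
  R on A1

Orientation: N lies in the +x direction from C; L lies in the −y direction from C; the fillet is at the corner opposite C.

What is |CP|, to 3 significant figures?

44.7

C is at the origin; CN is horizontal with |CN| = 41.4 and N on the +x side, so N = (41.4, 0.00). CL is vertical with |CL| = 33.7 and L on the −y side, so L = (0.00, -33.7). The virtual corner opposite C is at (41.4, -33.7). Tangency of A1 to NE means the radius PE is perpendicular to NE and since A1 is tangent to RL there, PR ⟂ RL, with radius 6.2, so the center P sits 6.2 in from both sides at P = (35.2, -27.5). Then |CP| = |P − C| = 44.7.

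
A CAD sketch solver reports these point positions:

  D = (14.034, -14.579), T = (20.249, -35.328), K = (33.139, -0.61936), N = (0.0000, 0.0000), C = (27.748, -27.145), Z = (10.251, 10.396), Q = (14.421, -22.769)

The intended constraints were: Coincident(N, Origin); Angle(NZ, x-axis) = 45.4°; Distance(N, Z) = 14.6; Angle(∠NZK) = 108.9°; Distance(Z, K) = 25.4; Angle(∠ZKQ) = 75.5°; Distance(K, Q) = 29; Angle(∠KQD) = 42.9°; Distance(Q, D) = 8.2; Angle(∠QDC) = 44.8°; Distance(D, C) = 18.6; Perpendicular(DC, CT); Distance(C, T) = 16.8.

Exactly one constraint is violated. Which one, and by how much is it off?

Distance(C, T) = 16.8 — off by 5.70.

N = (0.00, 0.00) ✓; NZ at 45.40° ✓; |NZ| = 14.60 ✓; ∠NZK = 108.9° ✓; |ZK| = 25.40 ✓; ∠ZKQ = 75.50° ✓; |KQ| = 29.00 ✓; ∠KQD = 42.91° ✓; |QD| = 8.199 ✓; ∠QDC = 44.80° ✓; |DC| = 18.60 ✓; ∠(DC, CT) = 90.00° ✓; |CT| = 11.10 ✗.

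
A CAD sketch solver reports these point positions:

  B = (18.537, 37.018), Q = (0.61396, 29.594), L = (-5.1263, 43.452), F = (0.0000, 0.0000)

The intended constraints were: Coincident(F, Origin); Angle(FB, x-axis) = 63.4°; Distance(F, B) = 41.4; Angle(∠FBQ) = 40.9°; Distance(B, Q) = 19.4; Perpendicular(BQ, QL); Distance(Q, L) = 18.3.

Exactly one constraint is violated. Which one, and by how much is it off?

Distance(Q, L) = 18.3 — off by 3.30.

F = (0.00, 0.00) ✓; FB at 63.40° ✓; |FB| = 41.40 ✓; ∠FBQ = 40.90° ✓; |BQ| = 19.40 ✓; ∠(BQ, QL) = 90.00° ✓; |QL| = 15.00 ✗.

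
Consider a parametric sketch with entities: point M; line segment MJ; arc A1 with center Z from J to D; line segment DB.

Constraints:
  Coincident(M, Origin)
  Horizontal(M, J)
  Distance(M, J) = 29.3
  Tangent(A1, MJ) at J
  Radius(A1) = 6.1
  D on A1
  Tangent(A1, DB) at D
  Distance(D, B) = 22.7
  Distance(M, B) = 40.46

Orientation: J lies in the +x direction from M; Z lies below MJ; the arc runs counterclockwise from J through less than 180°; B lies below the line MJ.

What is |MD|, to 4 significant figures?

24.42

Checks: |MJ| = 29.30 ✓; |ZD| = 6.100 ✓; ∠(ZD, DB) = 90.00° ✓; |DB| = 22.70 ✓; |MB| = 40.46 ✓.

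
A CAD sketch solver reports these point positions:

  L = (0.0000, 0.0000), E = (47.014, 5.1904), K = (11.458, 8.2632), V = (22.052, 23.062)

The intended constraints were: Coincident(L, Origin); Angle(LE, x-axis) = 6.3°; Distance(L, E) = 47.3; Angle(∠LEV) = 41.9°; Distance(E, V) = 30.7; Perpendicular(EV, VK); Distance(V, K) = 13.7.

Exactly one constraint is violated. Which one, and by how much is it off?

Distance(V, K) = 13.7 — off by 4.50.

L = (0.00, 0.00) ✓; LE at 6.300° ✓; |LE| = 47.30 ✓; ∠LEV = 41.90° ✓; |EV| = 30.70 ✓; ∠(EV, VK) = 90.00° ✓; |VK| = 18.20 ✗.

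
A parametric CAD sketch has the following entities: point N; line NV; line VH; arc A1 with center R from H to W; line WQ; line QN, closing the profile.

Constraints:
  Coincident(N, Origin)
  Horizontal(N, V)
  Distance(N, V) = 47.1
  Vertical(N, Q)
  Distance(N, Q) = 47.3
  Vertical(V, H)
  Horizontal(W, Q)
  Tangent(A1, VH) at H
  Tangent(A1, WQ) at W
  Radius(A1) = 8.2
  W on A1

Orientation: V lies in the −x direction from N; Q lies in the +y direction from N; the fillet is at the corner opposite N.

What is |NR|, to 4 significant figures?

55.15

N is at the origin; NV is horizontal with |NV| = 47.1 and V on the −x side, so V = (-47.10, 0.000). NQ is vertical with |NQ| = 47.3 and Q on the +y side, so Q = (0.000, 47.30). The virtual corner opposite N is at (-47.10, 47.30). A1 meets VH tangentially, so RH is at right angles to VH and since A1 is tangent to WQ there, RW ⟂ WQ, with radius 8.2, so the center R sits 8.2 in from both sides at R = (-38.90, 39.10). Then |NR| = |R − N| = 55.15.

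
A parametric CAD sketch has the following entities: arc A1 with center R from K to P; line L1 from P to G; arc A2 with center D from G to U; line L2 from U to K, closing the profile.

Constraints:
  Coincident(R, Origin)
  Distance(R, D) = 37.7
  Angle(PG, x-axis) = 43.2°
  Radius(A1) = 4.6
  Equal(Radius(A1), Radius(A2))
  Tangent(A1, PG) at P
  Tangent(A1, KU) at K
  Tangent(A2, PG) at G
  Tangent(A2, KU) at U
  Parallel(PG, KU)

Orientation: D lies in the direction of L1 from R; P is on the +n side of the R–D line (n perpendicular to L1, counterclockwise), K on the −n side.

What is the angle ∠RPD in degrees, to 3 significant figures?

83.0°

The slot axis is L1's direction at 43.2°, so u = (cos 43.2°, sin 43.2°) = (0.729, 0.685) and n = (−sin 43.2°, cos 43.2°) = (-0.685, 0.729). R is at the origin and D lies 37.7 along u from R, so D = 37.7·u = (27.5, 25.8). Tangency of A1 to both parallel lines with radius 4.6 puts P and K at R ± 4.6·n: P = (-3.15, 3.35), K = (3.15, -3.35). Then cos ∠RPD = PR·PD / (|PR||PD|), giving 83.0°.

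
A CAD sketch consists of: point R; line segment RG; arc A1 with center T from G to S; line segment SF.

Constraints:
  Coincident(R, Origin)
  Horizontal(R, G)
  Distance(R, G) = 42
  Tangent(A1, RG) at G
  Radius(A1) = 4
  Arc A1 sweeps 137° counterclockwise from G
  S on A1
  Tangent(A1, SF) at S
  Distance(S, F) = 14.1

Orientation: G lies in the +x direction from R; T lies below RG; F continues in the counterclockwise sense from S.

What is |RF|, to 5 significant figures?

52.271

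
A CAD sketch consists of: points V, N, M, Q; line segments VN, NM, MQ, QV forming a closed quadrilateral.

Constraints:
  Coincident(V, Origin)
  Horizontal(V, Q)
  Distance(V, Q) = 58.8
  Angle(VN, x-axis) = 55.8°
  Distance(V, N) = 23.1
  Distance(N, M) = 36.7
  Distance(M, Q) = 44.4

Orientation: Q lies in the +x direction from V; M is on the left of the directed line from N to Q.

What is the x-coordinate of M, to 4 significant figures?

42.28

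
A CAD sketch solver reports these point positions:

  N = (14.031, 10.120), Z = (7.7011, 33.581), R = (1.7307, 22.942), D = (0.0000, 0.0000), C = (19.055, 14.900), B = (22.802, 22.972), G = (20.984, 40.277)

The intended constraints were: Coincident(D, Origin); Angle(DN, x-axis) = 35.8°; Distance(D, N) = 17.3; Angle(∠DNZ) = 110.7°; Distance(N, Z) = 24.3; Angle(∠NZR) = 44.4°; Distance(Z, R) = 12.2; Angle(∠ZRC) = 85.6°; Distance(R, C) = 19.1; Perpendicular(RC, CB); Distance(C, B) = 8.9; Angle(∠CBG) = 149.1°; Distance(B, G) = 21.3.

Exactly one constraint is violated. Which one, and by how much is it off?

Distance(B, G) = 21.3 — off by 3.90.

D = (0.00, 0.00) ✓; DN at 35.80° ✓; |DN| = 17.30 ✓; ∠DNZ = 110.7° ✓; |NZ| = 24.30 ✓; ∠NZR = 44.40° ✓; |ZR| = 12.20 ✓; ∠ZRC = 85.60° ✓; |RC| = 19.10 ✓; ∠(RC, CB) = 90.00° ✓; |CB| = 8.899 ✓; ∠CBG = 149.1° ✓; |BG| = 17.40 ✗.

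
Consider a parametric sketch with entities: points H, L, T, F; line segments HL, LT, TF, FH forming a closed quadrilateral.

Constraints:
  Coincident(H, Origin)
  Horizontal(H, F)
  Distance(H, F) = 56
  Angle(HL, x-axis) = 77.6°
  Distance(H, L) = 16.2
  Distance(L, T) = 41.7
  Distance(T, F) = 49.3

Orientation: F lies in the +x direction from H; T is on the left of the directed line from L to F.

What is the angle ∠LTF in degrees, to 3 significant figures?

73.6°

Checks: |LT| = 41.70 ✓; |TF| = 49.30 ✓.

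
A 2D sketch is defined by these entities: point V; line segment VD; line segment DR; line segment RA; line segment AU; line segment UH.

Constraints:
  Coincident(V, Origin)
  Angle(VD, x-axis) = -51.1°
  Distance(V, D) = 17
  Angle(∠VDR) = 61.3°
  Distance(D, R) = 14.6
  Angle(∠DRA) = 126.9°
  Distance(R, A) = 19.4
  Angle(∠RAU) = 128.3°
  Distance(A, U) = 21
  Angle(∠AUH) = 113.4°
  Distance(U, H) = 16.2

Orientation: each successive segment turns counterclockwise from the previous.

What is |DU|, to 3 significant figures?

41.5

∠DRA = 126.9° gives RA at 121° from the x-axis; with |RA| = 19.4, A = (6.33, 16.9). ∠RAU = 128.3° gives AU at 172° from the x-axis; with |AU| = 21.0, U = (-14.5, 19.7). Then |DU| = |U − D| = 41.5.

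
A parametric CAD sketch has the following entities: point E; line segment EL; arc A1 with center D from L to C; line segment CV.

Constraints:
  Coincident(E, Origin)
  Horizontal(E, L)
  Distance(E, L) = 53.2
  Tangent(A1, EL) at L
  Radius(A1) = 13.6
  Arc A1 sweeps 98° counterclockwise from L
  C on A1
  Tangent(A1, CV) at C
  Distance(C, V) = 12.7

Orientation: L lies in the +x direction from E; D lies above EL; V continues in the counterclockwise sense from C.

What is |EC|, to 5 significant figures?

68.444

Tangency of A1 to EL means the radius DL is perpendicular to EL, so D = L + (0, 13.6) = (53.200, 13.600). On A1, L sits at bearing -90° from D; a 98° counterclockwise sweep puts C at bearing 8°, so C = D + 13.6·(cos 8°, sin 8°) = (66.668, 15.493). Then |EC| = |C − E| = 68.444.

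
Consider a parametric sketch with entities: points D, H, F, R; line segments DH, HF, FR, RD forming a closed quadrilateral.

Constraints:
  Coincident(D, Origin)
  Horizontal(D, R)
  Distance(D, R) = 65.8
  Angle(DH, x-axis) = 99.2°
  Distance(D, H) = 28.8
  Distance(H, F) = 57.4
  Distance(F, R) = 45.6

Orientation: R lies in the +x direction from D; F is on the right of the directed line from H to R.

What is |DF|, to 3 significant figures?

32.5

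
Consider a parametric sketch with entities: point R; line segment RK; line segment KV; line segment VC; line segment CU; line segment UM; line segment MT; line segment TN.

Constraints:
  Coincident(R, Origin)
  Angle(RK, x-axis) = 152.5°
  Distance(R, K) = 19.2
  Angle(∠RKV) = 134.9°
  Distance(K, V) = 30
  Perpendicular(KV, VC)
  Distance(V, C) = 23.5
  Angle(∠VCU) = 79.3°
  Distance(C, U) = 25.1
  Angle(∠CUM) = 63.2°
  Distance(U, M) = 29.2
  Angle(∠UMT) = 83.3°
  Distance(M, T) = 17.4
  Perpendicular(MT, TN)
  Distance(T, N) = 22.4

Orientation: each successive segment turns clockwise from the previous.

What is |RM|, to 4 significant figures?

40.81

R is at the origin; RK runs at 152.5° with length 19.2, so K = (-17.03, 8.866). ∠RKV = 134.9° gives KV at 107.4° from the x-axis; with |KV| = 30.0, V = (-26.00, 37.49). KV ⟂ VC, so VC runs at 17.40°; with |VC| = 23.5, C = (-3.577, 44.52). ∠VCU = 79.3° gives CU at -83.30° from the x-axis; with |CU| = 25.1, U = (-0.6487, 19.59). ∠CUM = 63.2° gives UM at 159.9° from the x-axis; with |UM| = 29.2, M = (-28.07, 29.63). Then |RM| = |M − R| = 40.81.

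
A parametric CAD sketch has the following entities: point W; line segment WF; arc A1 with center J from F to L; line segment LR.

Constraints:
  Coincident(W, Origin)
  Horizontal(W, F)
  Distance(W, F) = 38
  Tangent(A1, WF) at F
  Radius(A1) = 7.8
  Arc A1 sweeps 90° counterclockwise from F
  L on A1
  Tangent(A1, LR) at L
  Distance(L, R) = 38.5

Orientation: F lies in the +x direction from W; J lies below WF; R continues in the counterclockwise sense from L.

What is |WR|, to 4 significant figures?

55.28

On A1, F sits at bearing 90° from J; a 90° counterclockwise sweep puts L at bearing 180°, so L = J + 7.8·(cos 180°, sin 180°) = (30.20, -7.800). Since A1 is tangent to LR there, JL ⟂ LR, so LR runs along (−sin 180°, cos 180°); with |LR| = 38.5, R = (30.20, -46.30). Then |WR| = |R − W| = 55.28.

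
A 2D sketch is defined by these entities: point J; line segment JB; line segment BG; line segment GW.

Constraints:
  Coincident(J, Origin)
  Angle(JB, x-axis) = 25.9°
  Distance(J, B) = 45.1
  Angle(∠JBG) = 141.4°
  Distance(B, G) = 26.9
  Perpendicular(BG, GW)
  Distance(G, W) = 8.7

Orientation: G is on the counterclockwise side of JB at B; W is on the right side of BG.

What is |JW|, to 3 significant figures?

72.2

J is at the origin; JB runs at 25.9° with length 45.1, so B = 45.1·(cos 25.9°, sin 25.9°) = (40.6, 19.7). ∠JBG = 141.4°, so BG runs at 25.9° + (180° − 141.4°) = 64.5° from the x-axis; with |BG| = 26.9, G = B + 26.9·(cos 64.5°, sin 64.5°) = (52.2, 44.0). BG is perpendicular to GW; with |GW| = 8.7 on the right of BG, W = G + 8.7·(0.903, -0.431) = (60.0, 40.2). Then |JW| = |W − J| = 72.2.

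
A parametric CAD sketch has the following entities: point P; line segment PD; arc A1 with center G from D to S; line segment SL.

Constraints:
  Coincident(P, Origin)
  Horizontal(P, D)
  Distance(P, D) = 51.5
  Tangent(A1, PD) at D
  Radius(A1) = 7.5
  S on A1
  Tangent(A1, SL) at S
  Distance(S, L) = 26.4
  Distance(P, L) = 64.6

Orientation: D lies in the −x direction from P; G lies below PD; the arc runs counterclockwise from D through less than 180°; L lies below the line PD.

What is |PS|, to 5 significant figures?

59.541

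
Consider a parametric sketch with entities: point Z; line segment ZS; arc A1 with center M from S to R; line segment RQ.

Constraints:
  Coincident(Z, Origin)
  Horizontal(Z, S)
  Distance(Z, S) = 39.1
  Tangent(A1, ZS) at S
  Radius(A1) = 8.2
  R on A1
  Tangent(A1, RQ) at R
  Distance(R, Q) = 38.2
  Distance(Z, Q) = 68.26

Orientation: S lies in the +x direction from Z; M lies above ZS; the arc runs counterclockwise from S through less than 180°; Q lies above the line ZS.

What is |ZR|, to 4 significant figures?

47.84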